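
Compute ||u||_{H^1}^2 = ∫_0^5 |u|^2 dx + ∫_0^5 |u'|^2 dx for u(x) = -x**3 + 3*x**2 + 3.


||u||_{H^1}^2 = 35255/14

The H^1 norm (squared) on an interval (0, L) is
  ||u||_{H^1}^2 = ∫_0^L u(x)^2 dx + ∫_0^L u'(x)^2 dx.
Compute u'(x) = -3*x**2 + 6*x.
Then u(x)^2 = x**6 - 6*x**5 + 9*x**4 - 6*x**3 + 18*x**2 + 9 and u'(x)^2 = 9*x**4 - 36*x**3 + 36*x**2.
Integrate each monomial from 0 to 5 using ∫_0^5 c·x^n dx = c·5^(n+1)/(n+1):
  ∫_0^5 u(x)^2 dx = ∫_0^5 (x^6 - 6*x^5 + 9*x^4 - 6*x^3 + 18*x^2 + 9) dx. Term by term:
    ∫_0^5 x^6 dx = 78125/7;  ∫_0^5 -6*x^5 dx = -15625;  ∫_0^5 9*x^4 dx = 5625;
    ∫_0^5 -6*x^3 dx = -1875/2;  ∫_0^5 18*x^2 dx = 750;  ∫_0^5 9 dx = 45.
  Sum: 78125/7 − 15625 + 5625 − 1875/2 + 750 + 45 = 14255/14.
  ∫_0^5 u'(x)^2 dx = ∫_0^5 (9*x^4 - 36*x^3 + 36*x^2) dx. Term by term:
    ∫_0^5 9*x^4 dx = 5625;  ∫_0^5 -36*x^3 dx = -5625;  ∫_0^5 36*x^2 dx = 1500.
  Sum: 5625 − 5625 + 1500 = 1500.
Adding: ||u||_{H^1}^2 = 14255/14 + 1500 = 35255/14.


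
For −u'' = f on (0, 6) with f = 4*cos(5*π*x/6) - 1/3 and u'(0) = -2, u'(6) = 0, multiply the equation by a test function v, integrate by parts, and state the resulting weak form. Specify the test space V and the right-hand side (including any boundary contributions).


V = H^1(0, 6) (v unrestricted at boundary; u is determined up to an additive constant); weak form: ∫_0^6 u'v' dx = ∫_0^6 (4*cos(5*π*x/6) - 1/3) v dx + 2·v(0) for all v ∈ V.

Multiply both sides by a test function v and integrate from 0 to 6:
  ∫_0^6 −u''(x) v(x) dx = ∫_0^6 f(x) v(x) dx.
Integrate the LHS by parts once:
  ∫_0^6 −u'' v dx = −[u'(x) v(x)]_0^6 + ∫_0^6 u'(x) v'(x) dx.
Thus ∫_0^6 u'(x) v'(x) dx = ∫_0^6 f(x) v(x) dx + [u'(x) v(x)]_0^6.
Choose V so that boundary terms are either known or forced to vanish.
u has inhomogeneous Neumann u'(0) = -2, u'(6) = 0. [u' v]_0^6 = (0)·v(6) − (-2)·v(0) = 2·v(0). Take V = H^1(0, 6); boundary term becomes part of RHS.
Weak formulation: find u (satisfying any essential BC) such that ∫_0^6 u'(x) v'(x) dx = ∫_0^6 f v dx + 2·v(0) for all v ∈ V (Neumann data are natural BCs: they enter the RHS as boundary terms).
Substituting f(x) = 4*cos(5*π*x/6) - 1/3, the right-hand side is ∫_0^6 (4*cos(5*π*x/6) - 1/3) v dx + 2·v(0).
Compatibility check (pure Neumann): taking v ≡ 1 ∈ V gives 0 = ∫_0^6 f dx + (0) − (-2), i.e. ∫_0^6 f dx must equal u'(0) − u'(6) = -2. Indeed ∫_0^6 (4*cos(5*π*x/6) - 1/3) dx = -2, so the data are compatible. The solution is then unique only up to an additive constant (fix it e.g. by requiring ∫_0^6 u dx = 0).


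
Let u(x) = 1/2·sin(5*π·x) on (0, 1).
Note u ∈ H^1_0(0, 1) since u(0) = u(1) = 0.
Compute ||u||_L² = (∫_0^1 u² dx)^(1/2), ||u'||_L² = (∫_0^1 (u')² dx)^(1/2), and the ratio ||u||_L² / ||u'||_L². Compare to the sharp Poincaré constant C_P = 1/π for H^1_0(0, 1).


||u||_L² / ||u'||_L² = 1/(5*π) < C_P = 1/π.

u(x) = 1/2·sin(5*π·x), so u'(x) = 5*π*cos(5*π*x)/2.
Writing u(x) = A·sin(kπx/L) with A = 1/2 and k = 5, use ∫_0^L sin²(kπx/L) dx = L/2 and ∫_0^L cos²(kπx/L) dx = L/2.
u² = 1/4·sin²(5*π·x) and (u')² = 25*π^2/4·cos²(5*π·x), and each of sin², cos² integrates to L/2 = 1/2 over (0, 1).
∫_0^1 u² dx = 1/8, so ||u||_L² = sqrt(2)/4.
∫_0^1 (u')² dx = 25*π^2/8, so ||u'||_L² = 5*sqrt(2)*π/4.
Ratio ||u||_L² / ||u'||_L² = 1/(5*π).
Sharp Poincaré constant on H^1_0(0, 1) is C_P = L/π = 1/π, achieved by sin(π·x).
This is the k = 5 harmonic; the ratio L/(kπ) is strictly less than C_P = L/π, consistent with the sharp inequality ||u||_L² ≤ C_P ||u'||_L².


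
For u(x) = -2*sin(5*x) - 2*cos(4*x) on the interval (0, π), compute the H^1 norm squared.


||u||_{H^1(0,π)}^2 = 1360/9 + 86*π

u'(x) = 8*sin(4*x) - 10*cos(5*x).
Expand u² and (u')² and integrate term by term on (0, π), using: for integers n ≥ 1, ∫_0^π sin²(nx) dx = ∫_0^π cos²(nx) dx = π/2; for n ≠ n', ∫_0^π sin(nx)sin(n'x) dx = ∫_0^π cos(nx)cos(n'x) dx = 0; and by product-to-sum, ∫_0^π sin(nx)cos(n'x) dx = ½∫_0^π [sin((n+n')x) + sin((n−n')x)] dx, which is 0 when n+n' is even and 2n/(n²−n'²) when n+n' is odd (it need not vanish on (0, π)).
  u² squared terms: (-2)²·∫cos(4x)² dx = 4·π/2 = 2*π;  (-2)²·∫sin(5x)² dx = 4·π/2 = 2*π.
  u² cross terms: 2·(-2)·(-2)·∫cos(4x)·sin(5x) dx = 8·(10/9) = 80/9.
  So ∫_0^π u² dx = 2*π + 2*π + 80/9 = 80/9 + 4*π.
  (u')² squared terms: (-10)²·∫cos(5x)² dx = 100·π/2 = 50*π;  (8)²·∫sin(4x)² dx = 64·π/2 = 32*π.
  (u')² cross terms: 2·(-10)·(8)·∫cos(5x)·sin(4x) dx = -160·(-8/9) = 1280/9.
  So ∫_0^π (u')² dx = 50*π + 32*π + 1280/9 = 1280/9 + 82*π.
||u||_{H^1}^2 = (80/9 + 4*π) + (1280/9 + 82*π) = 1360/9 + 86*π.


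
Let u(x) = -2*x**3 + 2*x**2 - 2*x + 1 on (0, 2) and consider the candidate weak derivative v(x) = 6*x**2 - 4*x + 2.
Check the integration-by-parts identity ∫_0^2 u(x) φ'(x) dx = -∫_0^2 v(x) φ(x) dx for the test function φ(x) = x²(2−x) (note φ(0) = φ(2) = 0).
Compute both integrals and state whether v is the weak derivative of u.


LHS = 136/15, RHS = -136/15. No, v is not the weak derivative of u.

u(x) = -2*x**3 + 2*x**2 - 2*x + 1, classical derivative u'(x) = -6*x**2 + 4*x - 2.
φ(x) = x²(2−x), so φ'(x) = x*(4 - 3*x).
Note φ(0) = φ(2) = 0, so the boundary term u·φ vanishes.
LHS = ∫_0^2 u(x) φ'(x) dx = ∫_0^2 (6*x^5 - 14*x^4 + 14*x^3 - 11*x^2 + 4*x) dx. Term by term:
  ∫_0^2 6*x^5 dx = 64;  ∫_0^2 -14*x^4 dx = -448/5;  ∫_0^2 14*x^3 dx = 56;
  ∫_0^2 -11*x^2 dx = -88/3;  ∫_0^2 4*x dx = 8.
Sum: 64 − 448/5 + 56 − 88/3 + 8 = 136/15.
So LHS = 136/15.
∫_0^2 v(x) φ(x) dx = ∫_0^2 (-6*x^5 + 16*x^4 - 10*x^3 + 4*x^2) dx. Term by term:
  ∫_0^2 -6*x^5 dx = -64;  ∫_0^2 16*x^4 dx = 512/5;  ∫_0^2 -10*x^3 dx = -40;
  ∫_0^2 4*x^2 dx = 32/3.
Sum: -64 + 512/5 − 40 + 32/3 = 136/15.
So RHS = -∫_0^2 v(x) φ(x) dx = -136/15.
LHS − RHS = 272/15 ≠ 0, so the identity fails.
(For a valid weak derivative the identity must hold for EVERY test function, in particular this one. The failure shows v is NOT the weak derivative of u.)
Correct weak derivative would be u'(x) = -6*x**2 + 4*x - 2.


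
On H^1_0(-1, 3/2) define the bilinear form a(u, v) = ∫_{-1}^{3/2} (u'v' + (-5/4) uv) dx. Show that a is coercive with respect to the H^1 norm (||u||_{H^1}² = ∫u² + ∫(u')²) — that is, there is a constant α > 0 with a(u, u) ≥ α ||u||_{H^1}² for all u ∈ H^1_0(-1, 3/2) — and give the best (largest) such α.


α = (-125 + 16*π^2)/(4*(25 + 4*π^2))

Coercivity of a(·,·) on H^1_0(-1, 3/2) means a(u, u) ≥ α ||u||_{H^1}² for every u ∈ H^1_0.
The interval has length L = 5/2, and Poincaré/coercivity depend only on L. Here a(u, u) = ∫(u')² + (-5/4)·∫u².
Here c = -5/4 < 0 with |c| < (π/L)² = 4*π^2/25, so coercivity still holds. The condition a(u,u) ≥ α||u||_{H^1}² reads (1−α)∫(u')² ≥ (α−c)∫u². Any admissible α is ≤ 1 (rapidly oscillating u have ∫u²/∫(u')² → 0), and α = 1 would force 0 ≥ (1−c)∫u², impossible since c < 1; so 1−α > 0. By the sharp Poincaré inequality on H^1_0 of an interval of length L, ∫(u')² ≥ (π/L)²∫u² with equality for the first sine mode sin(π(x−x₀)/L) (x₀ the left endpoint), so the inequality holds for all u iff (1−α)(π/L)² ≥ α − c, i.e. α ≤ ((π/L)² + c)/((π/L)² + 1) = (1 + c(L/π)²)/(1 + (L/π)²). (Direct route, valid since c ≤ 0: Poincaré gives c∫u² ≥ c(L/π)²∫(u')², so a(u,u) ≥ (1 + c(L/π)²)∫(u')², while ||u||_{H^1}² ≤ (1 + (L/π)²)∫(u')²; dividing yields the same α.) With (π/L)² = 4*π^2/25 and c = -5/4, the largest admissible constant is α = ((π/L)² + c)/((π/L)² + 1).
Simplifying, α = (-125 + 16*π^2)/(4*(25 + 4*π^2)).


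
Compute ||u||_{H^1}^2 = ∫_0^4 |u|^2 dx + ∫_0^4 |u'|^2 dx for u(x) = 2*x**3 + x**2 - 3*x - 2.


||u||_{H^1}^2 = 363908/21

The H^1 norm (squared) on an interval (0, L) is
  ||u||_{H^1}^2 = ∫_0^L u(x)^2 dx + ∫_0^L u'(x)^2 dx.
Compute u'(x) = 6*x**2 + 2*x - 3.
Then u(x)^2 = 4*x**6 + 4*x**5 - 11*x**4 - 14*x**3 + 5*x**2 + 12*x + 4 and u'(x)^2 = 36*x**4 + 24*x**3 - 32*x**2 - 12*x + 9.
Integrate each monomial from 0 to 4 using ∫_0^4 c·x^n dx = c·4^(n+1)/(n+1):
  ∫_0^4 u(x)^2 dx = ∫_0^4 (4*x^6 + 4*x^5 - 11*x^4 - 14*x^3 + 5*x^2 + 12*x + 4) dx. Term by term:
    ∫_0^4 4*x^6 dx = 65536/7;  ∫_0^4 4*x^5 dx = 8192/3;  ∫_0^4 -11*x^4 dx = -11264/5;
    ∫_0^4 -14*x^3 dx = -896;  ∫_0^4 5*x^2 dx = 320/3;  ∫_0^4 12*x dx = 96;
    ∫_0^4 4 dx = 16.
  Sum: 65536/7 + 8192/3 − 11264/5 − 896 + 320/3 + 96 + 16 = 962096/105.
  ∫_0^4 u'(x)^2 dx = ∫_0^4 (36*x^4 + 24*x^3 - 32*x^2 - 12*x + 9) dx. Term by term:
    ∫_0^4 36*x^4 dx = 36864/5;  ∫_0^4 24*x^3 dx = 1536;  ∫_0^4 -32*x^2 dx = -2048/3;
    ∫_0^4 -12*x dx = -96;  ∫_0^4 9 dx = 36.
  Sum: 36864/5 + 1536 − 2048/3 − 96 + 36 = 122492/15.
Adding: ||u||_{H^1}^2 = 962096/105 + 122492/15 = 363908/21.


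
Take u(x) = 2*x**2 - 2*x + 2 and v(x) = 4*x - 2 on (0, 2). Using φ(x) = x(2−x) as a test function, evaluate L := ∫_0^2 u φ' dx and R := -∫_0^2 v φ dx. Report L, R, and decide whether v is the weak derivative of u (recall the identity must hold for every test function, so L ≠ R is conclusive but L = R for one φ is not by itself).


LHS = -8/3, RHS = -8/3. Yes, v = u' weakly.

u(x) = 2*x**2 - 2*x + 2, classical derivative u'(x) = 4*x - 2.
φ(x) = x(2−x), so φ'(x) = 2 - 2*x.
Note φ(0) = φ(2) = 0, so the boundary term u·φ vanishes.
LHS = ∫_0^2 u(x) φ'(x) dx = ∫_0^2 (-4*x^3 + 8*x^2 - 8*x + 4) dx. Term by term:
  ∫_0^2 -4*x^3 dx = -16;  ∫_0^2 8*x^2 dx = 64/3;  ∫_0^2 -8*x dx = -16;
  ∫_0^2 4 dx = 8.
Sum: -16 + 64/3 − 16 + 8 = -8/3.
So LHS = -8/3.
∫_0^2 v(x) φ(x) dx = ∫_0^2 (-4*x^3 + 10*x^2 - 4*x) dx. Term by term:
  ∫_0^2 -4*x^3 dx = -16;  ∫_0^2 10*x^2 dx = 80/3;  ∫_0^2 -4*x dx = -8.
Sum: -16 + 80/3 − 8 = 8/3.
So RHS = -∫_0^2 v(x) φ(x) dx = -8/3.
LHS = RHS, so the identity holds for this test φ.
Moreover u is smooth here and v(x) = u'(x) = 4*x - 2 pointwise, so the identity holds for every test function. Hence v is the weak derivative of u.


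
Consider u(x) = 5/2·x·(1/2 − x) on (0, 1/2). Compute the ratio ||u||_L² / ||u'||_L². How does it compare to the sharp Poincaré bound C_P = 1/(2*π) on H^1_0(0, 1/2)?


||u||_L² / ||u'||_L² = sqrt(10)/20 < C_P = 1/(2*π).

u(x) = 5/2·x·(1/2 − x), so u'(x) = 5/4 - 5*x.
u(x) = 5/2·x·(1/2 − x) vanishes at x = 0 and x = 1/2, so u ∈ H^1_0(0, 1/2). Differentiate via the product rule and integrate the resulting polynomials term by term.
  ∫_0^1/2 u² dx = ∫_0^1/2 (25*x^4/4 - 25*x^3/4 + 25*x^2/16) dx. Term by term:
    ∫_0^1/2 25*x^4/4 dx = 5/128;  ∫_0^1/2 -25*x^3/4 dx = -25/256;  ∫_0^1/2 25*x^2/16 dx = 25/384.
  Sum: 5/128 − 25/256 + 25/384 = 5/768.
  ∫_0^1/2 (u')² dx = ∫_0^1/2 (25*x^2 - 25*x/2 + 25/16) dx. Term by term:
    ∫_0^1/2 25*x^2 dx = 25/24;  ∫_0^1/2 -25*x/2 dx = -25/16;  ∫_0^1/2 25/16 dx = 25/32.
  Sum: 25/24 − 25/16 + 25/32 = 25/96.
∫_0^1/2 u² dx = 5/768, so ||u||_L² = sqrt(15)/48.
∫_0^1/2 (u')² dx = 25/96, so ||u'||_L² = 5*sqrt(6)/24.
Ratio ||u||_L² / ||u'||_L² = sqrt(10)/20.
Sharp Poincaré constant on H^1_0(0, 1/2) is C_P = L/π = 1/(2*π), achieved by sin(2*π·x).
A polynomial bump cannot attain the sharp Poincaré constant (only the first sine eigenfunction does), so the ratio is strictly less than C_P, consistent with ||u||_L² ≤ C_P ||u'||_L².


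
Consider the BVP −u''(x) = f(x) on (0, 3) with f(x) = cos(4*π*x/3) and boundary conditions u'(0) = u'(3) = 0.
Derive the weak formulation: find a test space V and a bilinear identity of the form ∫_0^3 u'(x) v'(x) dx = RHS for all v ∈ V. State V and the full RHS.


V = H^1(0, 3) (no boundary constraint on v; u is determined up to an additive constant); weak form: ∫_0^3 u'v' dx = ∫_0^3 (cos(4*π*x/3)) v dx for all v ∈ V.

Multiply both sides by a test function v and integrate from 0 to 3:
  ∫_0^3 −u''(x) v(x) dx = ∫_0^3 f(x) v(x) dx.
Integrate the LHS by parts once:
  ∫_0^3 −u'' v dx = −[u'(x) v(x)]_0^3 + ∫_0^3 u'(x) v'(x) dx.
Thus ∫_0^3 u'(x) v'(x) dx = ∫_0^3 f(x) v(x) dx + [u'(x) v(x)]_0^3.
Choose V so that boundary terms are either known or forced to vanish.
u has homogeneous Neumann: u'(0) = u'(3) = 0. So [u' v]_0^3 = 0·v(3) − 0·v(0) = 0 for any v; take V = H^1(0, 3).
Weak formulation: find u (satisfying any essential BC) such that ∫_0^3 u'(x) v'(x) dx = ∫_0^3 f v dx for all v ∈ V (homogeneous Neumann, so boundary terms vanish).
Substituting f(x) = cos(4*π*x/3), the right-hand side is ∫_0^3 (cos(4*π*x/3)) v dx.
Compatibility check (pure Neumann): taking v ≡ 1 ∈ V gives 0 = ∫_0^3 f dx + (0) − (0), i.e. ∫_0^3 f dx must equal u'(0) − u'(3) = 0. Indeed ∫_0^3 (cos(4*π*x/3)) dx = 0, so the data are compatible. The solution is then unique only up to an additive constant (fix it e.g. by requiring ∫_0^3 u dx = 0).


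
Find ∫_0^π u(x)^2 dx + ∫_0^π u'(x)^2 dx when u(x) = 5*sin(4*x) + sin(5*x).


||u||_{H^1(0,π)}^2 = 451*π/2

u'(x) = 20*cos(4*x) + 5*cos(5*x).
Expand u² and (u')² and integrate term by term on (0, π), using: for integers n ≥ 1, ∫_0^π sin²(nx) dx = ∫_0^π cos²(nx) dx = π/2; for n ≠ n', ∫_0^π sin(nx)sin(n'x) dx = ∫_0^π cos(nx)cos(n'x) dx = 0; and by product-to-sum, ∫_0^π sin(nx)cos(n'x) dx = ½∫_0^π [sin((n+n')x) + sin((n−n')x)] dx, which is 0 when n+n' is even and 2n/(n²−n'²) when n+n' is odd (it need not vanish on (0, π)).
  u² squared terms: (5)²·∫sin(4x)² dx = 25·π/2 = 25*π/2;  (1)²·∫sin(5x)² dx = 1·π/2 = π/2.
  u² cross terms: 2·(5)·(1)·∫sin(4x)·sin(5x) dx = 10·(0) = 0.
  So ∫_0^π u² dx = 25*π/2 + π/2 + 0 = 13*π.
  (u')² squared terms: (5)²·∫cos(5x)² dx = 25·π/2 = 25*π/2;  (20)²·∫cos(4x)² dx = 400·π/2 = 200*π.
  (u')² cross terms: 2·(5)·(20)·∫cos(5x)·cos(4x) dx = 200·(0) = 0.
  So ∫_0^π (u')² dx = 25*π/2 + 200*π + 0 = 425*π/2.
||u||_{H^1}^2 = (13*π) + (425*π/2) = 451*π/2.


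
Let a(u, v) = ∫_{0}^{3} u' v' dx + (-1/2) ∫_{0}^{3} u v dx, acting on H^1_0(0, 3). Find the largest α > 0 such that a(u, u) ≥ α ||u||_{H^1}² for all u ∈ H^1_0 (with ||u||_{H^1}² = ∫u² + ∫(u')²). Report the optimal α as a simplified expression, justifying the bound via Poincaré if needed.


α = (-9/2 + π^2)/(9 + π^2)

Coercivity of a(·,·) on H^1_0(0, 3) means a(u, u) ≥ α ||u||_{H^1}² for every u ∈ H^1_0.
The interval has length L = 3, and Poincaré/coercivity depend only on L. Here a(u, u) = ∫(u')² + (-1/2)·∫u².
Here c = -1/2 < 0 with |c| < (π/L)² = π^2/9, so coercivity still holds. The condition a(u,u) ≥ α||u||_{H^1}² reads (1−α)∫(u')² ≥ (α−c)∫u². Any admissible α is ≤ 1 (rapidly oscillating u have ∫u²/∫(u')² → 0), and α = 1 would force 0 ≥ (1−c)∫u², impossible since c < 1; so 1−α > 0. By the sharp Poincaré inequality on H^1_0 of an interval of length L, ∫(u')² ≥ (π/L)²∫u² with equality for the first sine mode sin(π(x−x₀)/L) (x₀ the left endpoint), so the inequality holds for all u iff (1−α)(π/L)² ≥ α − c, i.e. α ≤ ((π/L)² + c)/((π/L)² + 1) = (1 + c(L/π)²)/(1 + (L/π)²). (Direct route, valid since c ≤ 0: Poincaré gives c∫u² ≥ c(L/π)²∫(u')², so a(u,u) ≥ (1 + c(L/π)²)∫(u')², while ||u||_{H^1}² ≤ (1 + (L/π)²)∫(u')²; dividing yields the same α.) With (π/L)² = π^2/9 and c = -1/2, the largest admissible constant is α = ((π/L)² + c)/((π/L)² + 1).
Simplifying, α = (-9/2 + π^2)/(9 + π^2).


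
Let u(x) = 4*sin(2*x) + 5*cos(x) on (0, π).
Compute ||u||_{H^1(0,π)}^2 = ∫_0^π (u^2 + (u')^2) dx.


||u||_{H^1(0,π)}^2 = 320/3 + 65*π

u'(x) = -5*sin(x) + 8*cos(2*x).
Expand u² and (u')² and integrate term by term on (0, π), using: for integers n ≥ 1, ∫_0^π sin²(nx) dx = ∫_0^π cos²(nx) dx = π/2; for n ≠ n', ∫_0^π sin(nx)sin(n'x) dx = ∫_0^π cos(nx)cos(n'x) dx = 0; and by product-to-sum, ∫_0^π sin(nx)cos(n'x) dx = ½∫_0^π [sin((n+n')x) + sin((n−n')x)] dx, which is 0 when n+n' is even and 2n/(n²−n'²) when n+n' is odd (it need not vanish on (0, π)).
  u² squared terms: (4)²·∫sin(2x)² dx = 16·π/2 = 8*π;  (5)²·∫cos(x)² dx = 25·π/2 = 25*π/2.
  u² cross terms: 2·(4)·(5)·∫sin(2x)·cos(x) dx = 40·(4/3) = 160/3.
  So ∫_0^π u² dx = 8*π + 25*π/2 + 160/3 = 160/3 + 41*π/2.
  (u')² squared terms: (-5)²·∫sin(x)² dx = 25·π/2 = 25*π/2;  (8)²·∫cos(2x)² dx = 64·π/2 = 32*π.
  (u')² cross terms: 2·(-5)·(8)·∫sin(x)·cos(2x) dx = -80·(-2/3) = 160/3.
  So ∫_0^π (u')² dx = 25*π/2 + 32*π + 160/3 = 160/3 + 89*π/2.
||u||_{H^1}^2 = (160/3 + 41*π/2) + (160/3 + 89*π/2) = 320/3 + 65*π.


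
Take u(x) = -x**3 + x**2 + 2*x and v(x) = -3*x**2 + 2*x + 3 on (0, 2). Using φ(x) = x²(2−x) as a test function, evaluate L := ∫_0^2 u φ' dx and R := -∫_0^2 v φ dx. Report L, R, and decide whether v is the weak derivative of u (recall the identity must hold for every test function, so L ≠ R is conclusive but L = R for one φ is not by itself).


LHS = 8/15, RHS = -4/5. No, v is not the weak derivative of u.

u(x) = -x**3 + x**2 + 2*x, classical derivative u'(x) = -3*x**2 + 2*x + 2.
φ(x) = x²(2−x), so φ'(x) = x*(4 - 3*x).
Note φ(0) = φ(2) = 0, so the boundary term u·φ vanishes.
LHS = ∫_0^2 u(x) φ'(x) dx = ∫_0^2 (3*x^5 - 7*x^4 - 2*x^3 + 8*x^2) dx. Term by term:
  ∫_0^2 3*x^5 dx = 32;  ∫_0^2 -7*x^4 dx = -224/5;  ∫_0^2 -2*x^3 dx = -8;
  ∫_0^2 8*x^2 dx = 64/3.
Sum: 32 − 224/5 − 8 + 64/3 = 8/15.
So LHS = 8/15.
∫_0^2 v(x) φ(x) dx = ∫_0^2 (3*x^5 - 8*x^4 + x^3 + 6*x^2) dx. Term by term:
  ∫_0^2 3*x^5 dx = 32;  ∫_0^2 -8*x^4 dx = -256/5;  ∫_0^2 x^3 dx = 4;
  ∫_0^2 6*x^2 dx = 16.
Sum: 32 − 256/5 + 4 + 16 = 4/5.
So RHS = -∫_0^2 v(x) φ(x) dx = -4/5.
LHS − RHS = 4/3 ≠ 0, so the identity fails.
(For a valid weak derivative the identity must hold for EVERY test function, in particular this one. The failure shows v is NOT the weak derivative of u.)
Correct weak derivative would be u'(x) = -3*x**2 + 2*x + 2.


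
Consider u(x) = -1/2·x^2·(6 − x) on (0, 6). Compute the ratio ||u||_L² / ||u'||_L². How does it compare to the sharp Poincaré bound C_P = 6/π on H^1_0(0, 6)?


||u||_L² / ||u'||_L² = 3*sqrt(14)/7 < C_P = 6/π.

u(x) = -1/2·x^2·(6 − x), so u'(x) = 3*x*(x - 4)/2.
u(x) = -1/2·x^2·(6 − x) vanishes at x = 0 and x = 6, so u ∈ H^1_0(0, 6). Differentiate via the product rule and integrate the resulting polynomials term by term.
  ∫_0^6 u² dx = ∫_0^6 (x^6/4 - 3*x^5 + 9*x^4) dx. Term by term:
    ∫_0^6 x^6/4 dx = 69984/7;  ∫_0^6 -3*x^5 dx = -23328;  ∫_0^6 9*x^4 dx = 69984/5.
  Sum: 69984/7 − 23328 + 69984/5 = 23328/35.
  ∫_0^6 (u')² dx = ∫_0^6 (9*x^4/4 - 18*x^3 + 36*x^2) dx. Term by term:
    ∫_0^6 9*x^4/4 dx = 17496/5;  ∫_0^6 -18*x^3 dx = -5832;  ∫_0^6 36*x^2 dx = 2592.
  Sum: 17496/5 − 5832 + 2592 = 1296/5.
∫_0^6 u² dx = 23328/35, so ||u||_L² = 108*sqrt(70)/35.
∫_0^6 (u')² dx = 1296/5, so ||u'||_L² = 36*sqrt(5)/5.
Ratio ||u||_L² / ||u'||_L² = 3*sqrt(14)/7.
Sharp Poincaré constant on H^1_0(0, 6) is C_P = L/π = 6/π, achieved by sin(π/6·x).
A polynomial bump cannot attain the sharp Poincaré constant (only the first sine eigenfunction does), so the ratio is strictly less than C_P, consistent with ||u||_L² ≤ C_P ||u'||_L².


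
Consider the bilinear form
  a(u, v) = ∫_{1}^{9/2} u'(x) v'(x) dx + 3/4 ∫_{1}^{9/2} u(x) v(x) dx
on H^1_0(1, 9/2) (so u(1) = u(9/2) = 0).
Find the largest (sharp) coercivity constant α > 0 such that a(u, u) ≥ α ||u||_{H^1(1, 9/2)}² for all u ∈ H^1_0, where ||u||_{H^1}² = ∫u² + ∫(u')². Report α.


α = (147 + 16*π^2)/(4*(4*π^2 + 49))

Coercivity of a(·,·) on H^1_0(1, 9/2) means a(u, u) ≥ α ||u||_{H^1}² for every u ∈ H^1_0.
The interval has length L = 7/2, and Poincaré/coercivity depend only on L. Here a(u, u) = ∫(u')² + (3/4)·∫u².
Here 0 < c = 3/4 < 1. The condition a(u,u) ≥ α||u||_{H^1}² reads (1−α)∫(u')² ≥ (α−c)∫u². Any admissible α is ≤ 1 (rapidly oscillating u have ∫u²/∫(u')² → 0), and α = 1 would force 0 ≥ (1−c)∫u², impossible since c < 1; so 1−α > 0. By the sharp Poincaré inequality on H^1_0 of an interval of length L, ∫(u')² ≥ (π/L)²∫u² with equality for the first sine mode sin(π(x−x₀)/L) (x₀ the left endpoint), so the inequality holds for all u iff (1−α)(π/L)² ≥ α − c, i.e. α ≤ ((π/L)² + c)/((π/L)² + 1) = (1 + c(L/π)²)/(1 + (L/π)²). With (π/L)² = 4*π^2/49 and c = 3/4, the largest admissible constant is α = ((π/L)² + c)/((π/L)² + 1).
Simplifying, α = (147 + 16*π^2)/(4*(4*π^2 + 49)).


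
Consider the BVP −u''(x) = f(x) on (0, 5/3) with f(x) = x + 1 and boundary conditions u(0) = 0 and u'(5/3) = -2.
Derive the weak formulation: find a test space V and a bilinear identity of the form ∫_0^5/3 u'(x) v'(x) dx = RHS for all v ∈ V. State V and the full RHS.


V = {v ∈ H^1(0, 5/3) : v(0) = 0} (test functions vanish at x = 0 where u is specified); weak form: ∫_0^5/3 u'v' dx = ∫_0^5/3 (x + 1) v dx − 2·v(5/3) for all v ∈ V.

Multiply both sides by a test function v and integrate from 0 to 5/3:
  ∫_0^5/3 −u''(x) v(x) dx = ∫_0^5/3 f(x) v(x) dx.
Integrate the LHS by parts once:
  ∫_0^5/3 −u'' v dx = −[u'(x) v(x)]_0^5/3 + ∫_0^5/3 u'(x) v'(x) dx.
Thus ∫_0^5/3 u'(x) v'(x) dx = ∫_0^5/3 f(x) v(x) dx + [u'(x) v(x)]_0^5/3.
Choose V so that boundary terms are either known or forced to vanish.
Mixed BC: u(0) = 0 (Dirichlet) and u'(5/3) = -2 (Neumann). Define V = {v ∈ H^1(0, 5/3) : v(0) = 0}. Then [u' v]_0^5/3 = u'(5/3)·v(5/3) − u'(0)·0 = − 2·v(5/3).
Weak formulation: find u (satisfying any essential BC) such that ∫_0^5/3 u'(x) v'(x) dx = ∫_0^5/3 f v dx − 2·v(5/3) for all v ∈ V (Dirichlet at 0 absorbed into V; Neumann datum at x = 5/3 contributes the boundary term).
Substituting f(x) = x + 1, the right-hand side is ∫_0^5/3 (x + 1) v dx − 2·v(5/3).


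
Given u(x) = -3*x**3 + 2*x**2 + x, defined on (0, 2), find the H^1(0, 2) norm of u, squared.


||u||_{H^1}^2 = 29978/105

The H^1 norm (squared) on an interval (0, L) is
  ||u||_{H^1}^2 = ∫_0^L u(x)^2 dx + ∫_0^L u'(x)^2 dx.
Compute u'(x) = -9*x**2 + 4*x + 1.
Then u(x)^2 = 9*x**6 - 12*x**5 - 2*x**4 + 4*x**3 + x**2 and u'(x)^2 = 81*x**4 - 72*x**3 - 2*x**2 + 8*x + 1.
Integrate each monomial from 0 to 2 using ∫_0^2 c·x^n dx = c·2^(n+1)/(n+1):
  ∫_0^2 u(x)^2 dx = ∫_0^2 (9*x^6 - 12*x^5 - 2*x^4 + 4*x^3 + x^2) dx. Term by term:
    ∫_0^2 9*x^6 dx = 1152/7;  ∫_0^2 -12*x^5 dx = -128;  ∫_0^2 -2*x^4 dx = -64/5;
    ∫_0^2 4*x^3 dx = 16;  ∫_0^2 x^2 dx = 8/3.
  Sum: 1152/7 − 128 − 64/5 + 16 + 8/3 = 4456/105.
  ∫_0^2 u'(x)^2 dx = ∫_0^2 (81*x^4 - 72*x^3 - 2*x^2 + 8*x + 1) dx. Term by term:
    ∫_0^2 81*x^4 dx = 2592/5;  ∫_0^2 -72*x^3 dx = -288;  ∫_0^2 -2*x^2 dx = -16/3;
    ∫_0^2 8*x dx = 16;  ∫_0^2 1 dx = 2.
  Sum: 2592/5 − 288 − 16/3 + 16 + 2 = 3646/15.
Adding: ||u||_{H^1}^2 = 4456/105 + 3646/15 = 29978/105.


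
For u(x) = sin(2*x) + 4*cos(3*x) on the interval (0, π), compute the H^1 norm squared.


||u||_{H^1(0,π)}^2 = -64 + 165*π/2

u'(x) = -12*sin(3*x) + 2*cos(2*x).
Expand u² and (u')² and integrate term by term on (0, π), using: for integers n ≥ 1, ∫_0^π sin²(nx) dx = ∫_0^π cos²(nx) dx = π/2; for n ≠ n', ∫_0^π sin(nx)sin(n'x) dx = ∫_0^π cos(nx)cos(n'x) dx = 0; and by product-to-sum, ∫_0^π sin(nx)cos(n'x) dx = ½∫_0^π [sin((n+n')x) + sin((n−n')x)] dx, which is 0 when n+n' is even and 2n/(n²−n'²) when n+n' is odd (it need not vanish on (0, π)).
  u² squared terms: (4)²·∫cos(3x)² dx = 16·π/2 = 8*π;  (1)²·∫sin(2x)² dx = 1·π/2 = π/2.
  u² cross terms: 2·(4)·(1)·∫cos(3x)·sin(2x) dx = 8·(-4/5) = -32/5.
  So ∫_0^π u² dx = 8*π + π/2 − 32/5 = -32/5 + 17*π/2.
  (u')² squared terms: (-12)²·∫sin(3x)² dx = 144·π/2 = 72*π;  (2)²·∫cos(2x)² dx = 4·π/2 = 2*π.
  (u')² cross terms: 2·(-12)·(2)·∫sin(3x)·cos(2x) dx = -48·(6/5) = -288/5.
  So ∫_0^π (u')² dx = 72*π + 2*π − 288/5 = -288/5 + 74*π.
||u||_{H^1}^2 = (-32/5 + 17*π/2) + (-288/5 + 74*π) = -64 + 165*π/2.


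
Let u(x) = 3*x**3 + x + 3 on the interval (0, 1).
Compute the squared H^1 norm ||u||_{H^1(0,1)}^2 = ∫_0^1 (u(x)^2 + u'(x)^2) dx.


||u||_{H^1}^2 = 8929/210

The H^1 norm (squared) on an interval (0, L) is
  ||u||_{H^1}^2 = ∫_0^L u(x)^2 dx + ∫_0^L u'(x)^2 dx.
Compute u'(x) = 9*x**2 + 1.
Then u(x)^2 = 9*x**6 + 6*x**4 + 18*x**3 + x**2 + 6*x + 9 and u'(x)^2 = 81*x**4 + 18*x**2 + 1.
Integrate each monomial from 0 to 1 using ∫_0^1 c·x^n dx = c·1^(n+1)/(n+1):
  ∫_0^1 u(x)^2 dx = ∫_0^1 (9*x^6 + 6*x^4 + 18*x^3 + x^2 + 6*x + 9) dx. Term by term:
    ∫_0^1 9*x^6 dx = 9/7;  ∫_0^1 6*x^4 dx = 6/5;  ∫_0^1 18*x^3 dx = 9/2;
    ∫_0^1 x^2 dx = 1/3;  ∫_0^1 6*x dx = 3;  ∫_0^1 9 dx = 9.
  Sum: 9/7 + 6/5 + 9/2 + 1/3 + 3 + 9 = 4057/210.
  ∫_0^1 u'(x)^2 dx = ∫_0^1 (81*x^4 + 18*x^2 + 1) dx. Term by term:
    ∫_0^1 81*x^4 dx = 81/5;  ∫_0^1 18*x^2 dx = 6;  ∫_0^1 1 dx = 1.
  Sum: 81/5 + 6 + 1 = 116/5.
Adding: ||u||_{H^1}^2 = 4057/210 + 116/5 = 8929/210.


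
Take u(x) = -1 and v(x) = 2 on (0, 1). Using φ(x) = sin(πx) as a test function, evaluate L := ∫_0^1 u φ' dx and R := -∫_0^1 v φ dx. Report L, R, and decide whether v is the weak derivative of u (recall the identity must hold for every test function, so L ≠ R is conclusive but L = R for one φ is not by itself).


LHS = 0, RHS = -4/π. No, v is not the weak derivative of u.

u(x) = -1, classical derivative u'(x) = 0.
φ(x) = sin(πx), so φ'(x) = π*cos(π*x).
Note φ(0) = φ(1) = 0, so the boundary term u·φ vanishes.
LHS = ∫_0^1 u(x) φ'(x) dx = ∫_0^1 (-π*cos(π*x)) dx. Term by term:
  ∫_0^1 -π*cos(π*x) dx = 0.
So LHS = 0.
∫_0^1 v(x) φ(x) dx = ∫_0^1 (2*sin(π*x)) dx. Term by term:
  ∫_0^1 2*sin(π*x) dx = 4/π.
So RHS = -∫_0^1 v(x) φ(x) dx = -4/π.
LHS − RHS = 4/π ≠ 0, so the identity fails.
(For a valid weak derivative the identity must hold for EVERY test function, in particular this one. The failure shows v is NOT the weak derivative of u.)
Correct weak derivative would be u'(x) = 0.


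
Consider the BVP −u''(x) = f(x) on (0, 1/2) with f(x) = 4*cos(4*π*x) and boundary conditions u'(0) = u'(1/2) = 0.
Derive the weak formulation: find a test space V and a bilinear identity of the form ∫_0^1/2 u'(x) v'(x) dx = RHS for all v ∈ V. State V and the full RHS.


V = H^1(0, 1/2) (no boundary constraint on v; u is determined up to an additive constant); weak form: ∫_0^1/2 u'v' dx = ∫_0^1/2 (4*cos(4*π*x)) v dx for all v ∈ V.

Multiply both sides by a test function v and integrate from 0 to 1/2:
  ∫_0^1/2 −u''(x) v(x) dx = ∫_0^1/2 f(x) v(x) dx.
Integrate the LHS by parts once:
  ∫_0^1/2 −u'' v dx = −[u'(x) v(x)]_0^1/2 + ∫_0^1/2 u'(x) v'(x) dx.
Thus ∫_0^1/2 u'(x) v'(x) dx = ∫_0^1/2 f(x) v(x) dx + [u'(x) v(x)]_0^1/2.
Choose V so that boundary terms are either known or forced to vanish.
u has homogeneous Neumann: u'(0) = u'(1/2) = 0. So [u' v]_0^1/2 = 0·v(1/2) − 0·v(0) = 0 for any v; take V = H^1(0, 1/2).
Weak formulation: find u (satisfying any essential BC) such that ∫_0^1/2 u'(x) v'(x) dx = ∫_0^1/2 f v dx for all v ∈ V (homogeneous Neumann, so boundary terms vanish).
Substituting f(x) = 4*cos(4*π*x), the right-hand side is ∫_0^1/2 (4*cos(4*π*x)) v dx.
Compatibility check (pure Neumann): taking v ≡ 1 ∈ V gives 0 = ∫_0^1/2 f dx + (0) − (0), i.e. ∫_0^1/2 f dx must equal u'(0) − u'(1/2) = 0. Indeed ∫_0^1/2 (4*cos(4*π*x)) dx = 0, so the data are compatible. The solution is then unique only up to an additive constant (fix it e.g. by requiring ∫_0^1/2 u dx = 0).


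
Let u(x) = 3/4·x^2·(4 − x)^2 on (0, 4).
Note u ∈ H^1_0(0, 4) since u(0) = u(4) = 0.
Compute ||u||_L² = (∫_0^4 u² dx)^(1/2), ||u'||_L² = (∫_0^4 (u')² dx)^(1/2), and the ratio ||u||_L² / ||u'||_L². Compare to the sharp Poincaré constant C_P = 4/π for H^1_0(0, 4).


||u||_L² / ||u'||_L² = 2*sqrt(3)/3 < C_P = 4/π.

u(x) = 3/4·x^2·(4 − x)^2, so u'(x) = 3*x*(x - 4)*(x - 2).
u(x) = 3/4·x^2·(4 − x)^2 vanishes at x = 0 and x = 4, so u ∈ H^1_0(0, 4). Differentiate via the product rule and integrate the resulting polynomials term by term.
  ∫_0^4 u² dx = ∫_0^4 (9*x^8/16 - 9*x^7 + 54*x^6 - 144*x^5 + 144*x^4) dx. Term by term:
    ∫_0^4 9*x^8/16 dx = 16384;  ∫_0^4 -9*x^7 dx = -73728;  ∫_0^4 54*x^6 dx = 884736/7;
    ∫_0^4 -144*x^5 dx = -98304;  ∫_0^4 144*x^4 dx = 147456/5.
  Sum: 16384 − 73728 + 884736/7 − 98304 + 147456/5 = 8192/35.
  ∫_0^4 (u')² dx = ∫_0^4 (9*x^6 - 108*x^5 + 468*x^4 - 864*x^3 + 576*x^2) dx. Term by term:
    ∫_0^4 9*x^6 dx = 147456/7;  ∫_0^4 -108*x^5 dx = -73728;  ∫_0^4 468*x^4 dx = 479232/5;
    ∫_0^4 -864*x^3 dx = -55296;  ∫_0^4 576*x^2 dx = 12288.
  Sum: 147456/7 − 73728 + 479232/5 − 55296 + 12288 = 6144/35.
∫_0^4 u² dx = 8192/35, so ||u||_L² = 64*sqrt(70)/35.
∫_0^4 (u')² dx = 6144/35, so ||u'||_L² = 32*sqrt(210)/35.
Ratio ||u||_L² / ||u'||_L² = 2*sqrt(3)/3.
Sharp Poincaré constant on H^1_0(0, 4) is C_P = L/π = 4/π, achieved by sin(π/4·x).
A polynomial bump cannot attain the sharp Poincaré constant (only the first sine eigenfunction does), so the ratio is strictly less than C_P, consistent with ||u||_L² ≤ C_P ||u'||_L².


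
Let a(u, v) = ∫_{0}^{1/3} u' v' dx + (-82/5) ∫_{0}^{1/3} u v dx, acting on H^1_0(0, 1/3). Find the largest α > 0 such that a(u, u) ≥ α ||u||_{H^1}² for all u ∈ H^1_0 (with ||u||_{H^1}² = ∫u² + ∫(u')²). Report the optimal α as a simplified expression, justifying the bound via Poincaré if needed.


α = (-82 + 45*π^2)/(5*(1 + 9*π^2))

Coercivity of a(·,·) on H^1_0(0, 1/3) means a(u, u) ≥ α ||u||_{H^1}² for every u ∈ H^1_0.
The interval has length L = 1/3, and Poincaré/coercivity depend only on L. Here a(u, u) = ∫(u')² + (-82/5)·∫u².
Here c = -82/5 < 0 with |c| < (π/L)² = 9*π^2, so coercivity still holds. The condition a(u,u) ≥ α||u||_{H^1}² reads (1−α)∫(u')² ≥ (α−c)∫u². Any admissible α is ≤ 1 (rapidly oscillating u have ∫u²/∫(u')² → 0), and α = 1 would force 0 ≥ (1−c)∫u², impossible since c < 1; so 1−α > 0. By the sharp Poincaré inequality on H^1_0 of an interval of length L, ∫(u')² ≥ (π/L)²∫u² with equality for the first sine mode sin(π(x−x₀)/L) (x₀ the left endpoint), so the inequality holds for all u iff (1−α)(π/L)² ≥ α − c, i.e. α ≤ ((π/L)² + c)/((π/L)² + 1) = (1 + c(L/π)²)/(1 + (L/π)²). (Direct route, valid since c ≤ 0: Poincaré gives c∫u² ≥ c(L/π)²∫(u')², so a(u,u) ≥ (1 + c(L/π)²)∫(u')², while ||u||_{H^1}² ≤ (1 + (L/π)²)∫(u')²; dividing yields the same α.) With (π/L)² = 9*π^2 and c = -82/5, the largest admissible constant is α = ((π/L)² + c)/((π/L)² + 1).
Simplifying, α = (-82 + 45*π^2)/(5*(1 + 9*π^2)).


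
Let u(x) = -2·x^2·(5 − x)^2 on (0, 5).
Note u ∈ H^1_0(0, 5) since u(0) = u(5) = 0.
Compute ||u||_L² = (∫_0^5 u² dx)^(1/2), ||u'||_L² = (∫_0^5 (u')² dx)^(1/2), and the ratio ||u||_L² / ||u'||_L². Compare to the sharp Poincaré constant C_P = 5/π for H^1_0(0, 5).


||u||_L² / ||u'||_L² = 5*sqrt(3)/6 < C_P = 5/π.

u(x) = -2·x^2·(5 − x)^2, so u'(x) = 4*x*(x*(5 - x) - (x - 5)^2).
u(x) = -2·x^2·(5 − x)^2 vanishes at x = 0 and x = 5, so u ∈ H^1_0(0, 5). Differentiate via the product rule and integrate the resulting polynomials term by term.
  ∫_0^5 u² dx = ∫_0^5 (4*x^8 - 80*x^7 + 600*x^6 - 2000*x^5 + 2500*x^4) dx. Term by term:
    ∫_0^5 4*x^8 dx = 7812500/9;  ∫_0^5 -80*x^7 dx = -3906250;  ∫_0^5 600*x^6 dx = 46875000/7;
    ∫_0^5 -2000*x^5 dx = -15625000/3;  ∫_0^5 2500*x^4 dx = 1562500.
  Sum: 7812500/9 − 3906250 + 46875000/7 − 15625000/3 + 1562500 = 781250/63.
  ∫_0^5 (u')² dx = ∫_0^5 (64*x^6 - 960*x^5 + 5200*x^4 - 12000*x^3 + 10000*x^2) dx. Term by term:
    ∫_0^5 64*x^6 dx = 5000000/7;  ∫_0^5 -960*x^5 dx = -2500000;  ∫_0^5 5200*x^4 dx = 3250000;
    ∫_0^5 -12000*x^3 dx = -1875000;  ∫_0^5 10000*x^2 dx = 1250000/3.
  Sum: 5000000/7 − 2500000 + 3250000 − 1875000 + 1250000/3 = 125000/21.
∫_0^5 u² dx = 781250/63, so ||u||_L² = 625*sqrt(14)/21.
∫_0^5 (u')² dx = 125000/21, so ||u'||_L² = 250*sqrt(42)/21.
Ratio ||u||_L² / ||u'||_L² = 5*sqrt(3)/6.
Sharp Poincaré constant on H^1_0(0, 5) is C_P = L/π = 5/π, achieved by sin(π/5·x).
A polynomial bump cannot attain the sharp Poincaré constant (only the first sine eigenfunction does), so the ratio is strictly less than C_P, consistent with ||u||_L² ≤ C_P ||u'||_L².


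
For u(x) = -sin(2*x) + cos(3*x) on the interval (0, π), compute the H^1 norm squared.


||u||_{H^1(0,π)}^2 = 16 + 15*π/2

u'(x) = -3*sin(3*x) - 2*cos(2*x).
Expand u² and (u')² and integrate term by term on (0, π), using: for integers n ≥ 1, ∫_0^π sin²(nx) dx = ∫_0^π cos²(nx) dx = π/2; for n ≠ n', ∫_0^π sin(nx)sin(n'x) dx = ∫_0^π cos(nx)cos(n'x) dx = 0; and by product-to-sum, ∫_0^π sin(nx)cos(n'x) dx = ½∫_0^π [sin((n+n')x) + sin((n−n')x)] dx, which is 0 when n+n' is even and 2n/(n²−n'²) when n+n' is odd (it need not vanish on (0, π)).
  u² squared terms: (-1)²·∫sin(2x)² dx = 1·π/2 = π/2;  (1)²·∫cos(3x)² dx = 1·π/2 = π/2.
  u² cross terms: 2·(-1)·(1)·∫sin(2x)·cos(3x) dx = -2·(-4/5) = 8/5.
  So ∫_0^π u² dx = π/2 + π/2 + 8/5 = 8/5 + π.
  (u')² squared terms: (-3)²·∫sin(3x)² dx = 9·π/2 = 9*π/2;  (-2)²·∫cos(2x)² dx = 4·π/2 = 2*π.
  (u')² cross terms: 2·(-3)·(-2)·∫sin(3x)·cos(2x) dx = 12·(6/5) = 72/5.
  So ∫_0^π (u')² dx = 9*π/2 + 2*π + 72/5 = 72/5 + 13*π/2.
||u||_{H^1}^2 = (8/5 + π) + (72/5 + 13*π/2) = 16 + 15*π/2.


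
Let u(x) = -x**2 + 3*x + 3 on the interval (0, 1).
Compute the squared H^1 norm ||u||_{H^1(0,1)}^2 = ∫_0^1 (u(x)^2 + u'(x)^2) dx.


||u||_{H^1}^2 = 661/30

The H^1 norm (squared) on an interval (0, L) is
  ||u||_{H^1}^2 = ∫_0^L u(x)^2 dx + ∫_0^L u'(x)^2 dx.
Compute u'(x) = 3 - 2*x.
Then u(x)^2 = x**4 - 6*x**3 + 3*x**2 + 18*x + 9 and u'(x)^2 = 4*x**2 - 12*x + 9.
Integrate each monomial from 0 to 1 using ∫_0^1 c·x^n dx = c·1^(n+1)/(n+1):
  ∫_0^1 u(x)^2 dx = ∫_0^1 (x^4 - 6*x^3 + 3*x^2 + 18*x + 9) dx. Term by term:
    ∫_0^1 x^4 dx = 1/5;  ∫_0^1 -6*x^3 dx = -3/2;  ∫_0^1 3*x^2 dx = 1;
    ∫_0^1 18*x dx = 9;  ∫_0^1 9 dx = 9.
  Sum: 1/5 − 3/2 + 1 + 9 + 9 = 177/10.
  ∫_0^1 u'(x)^2 dx = ∫_0^1 (4*x^2 - 12*x + 9) dx. Term by term:
    ∫_0^1 4*x^2 dx = 4/3;  ∫_0^1 -12*x dx = -6;  ∫_0^1 9 dx = 9.
  Sum: 4/3 − 6 + 9 = 13/3.
Adding: ||u||_{H^1}^2 = 177/10 + 13/3 = 661/30.


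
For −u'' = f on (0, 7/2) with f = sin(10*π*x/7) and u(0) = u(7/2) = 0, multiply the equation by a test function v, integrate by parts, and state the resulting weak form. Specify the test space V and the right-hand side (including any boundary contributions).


V = H^1_0(0, 7/2) (so v(0) = v(7/2) = 0); weak form: ∫_0^7/2 u'v' dx = ∫_0^7/2 (sin(10*π*x/7)) v dx for all v ∈ V.

Multiply both sides by a test function v and integrate from 0 to 7/2:
  ∫_0^7/2 −u''(x) v(x) dx = ∫_0^7/2 f(x) v(x) dx.
Integrate the LHS by parts once:
  ∫_0^7/2 −u'' v dx = −[u'(x) v(x)]_0^7/2 + ∫_0^7/2 u'(x) v'(x) dx.
Thus ∫_0^7/2 u'(x) v'(x) dx = ∫_0^7/2 f(x) v(x) dx + [u'(x) v(x)]_0^7/2.
Choose V so that boundary terms are either known or forced to vanish.
u is Dirichlet: u(0) = u(7/2) = 0. Let V = H^1_0(0, 7/2); then v(0) = v(7/2) = 0, and [u' v]_0^7/2 = 0.
Weak formulation: find u (satisfying any essential BC) such that ∫_0^7/2 u'(x) v'(x) dx = ∫_0^7/2 f v dx for all v ∈ V.
Substituting f(x) = sin(10*π*x/7), the right-hand side is ∫_0^7/2 (sin(10*π*x/7)) v dx.


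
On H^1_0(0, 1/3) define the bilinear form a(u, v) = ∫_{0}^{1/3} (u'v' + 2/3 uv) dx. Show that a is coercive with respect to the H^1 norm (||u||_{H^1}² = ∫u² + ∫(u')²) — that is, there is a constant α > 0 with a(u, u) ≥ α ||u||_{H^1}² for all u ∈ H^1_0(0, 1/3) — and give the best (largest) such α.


α = (2 + 27*π^2)/(3*(1 + 9*π^2))

Coercivity of a(·,·) on H^1_0(0, 1/3) means a(u, u) ≥ α ||u||_{H^1}² for every u ∈ H^1_0.
The interval has length L = 1/3, and Poincaré/coercivity depend only on L. Here a(u, u) = ∫(u')² + (2/3)·∫u².
Here 0 < c = 2/3 < 1. The condition a(u,u) ≥ α||u||_{H^1}² reads (1−α)∫(u')² ≥ (α−c)∫u². Any admissible α is ≤ 1 (rapidly oscillating u have ∫u²/∫(u')² → 0), and α = 1 would force 0 ≥ (1−c)∫u², impossible since c < 1; so 1−α > 0. By the sharp Poincaré inequality on H^1_0 of an interval of length L, ∫(u')² ≥ (π/L)²∫u² with equality for the first sine mode sin(π(x−x₀)/L) (x₀ the left endpoint), so the inequality holds for all u iff (1−α)(π/L)² ≥ α − c, i.e. α ≤ ((π/L)² + c)/((π/L)² + 1) = (1 + c(L/π)²)/(1 + (L/π)²). With (π/L)² = 9*π^2 and c = 2/3, the largest admissible constant is α = ((π/L)² + c)/((π/L)² + 1).
Simplifying, α = (2 + 27*π^2)/(3*(1 + 9*π^2)).


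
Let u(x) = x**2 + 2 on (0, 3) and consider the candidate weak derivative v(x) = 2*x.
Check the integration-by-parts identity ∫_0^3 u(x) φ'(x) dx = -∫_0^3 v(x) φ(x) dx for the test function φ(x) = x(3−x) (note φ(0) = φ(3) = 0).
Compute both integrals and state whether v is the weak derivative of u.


LHS = -27/2, RHS = -27/2. Yes, v = u' weakly.

u(x) = x**2 + 2, classical derivative u'(x) = 2*x.
φ(x) = x(3−x), so φ'(x) = 3 - 2*x.
Note φ(0) = φ(3) = 0, so the boundary term u·φ vanishes.
LHS = ∫_0^3 u(x) φ'(x) dx = ∫_0^3 (-2*x^3 + 3*x^2 - 4*x + 6) dx. Term by term:
  ∫_0^3 -2*x^3 dx = -81/2;  ∫_0^3 3*x^2 dx = 27;  ∫_0^3 -4*x dx = -18;
  ∫_0^3 6 dx = 18.
Sum: -81/2 + 27 − 18 + 18 = -27/2.
So LHS = -27/2.
∫_0^3 v(x) φ(x) dx = ∫_0^3 (-2*x^3 + 6*x^2) dx. Term by term:
  ∫_0^3 -2*x^3 dx = -81/2;  ∫_0^3 6*x^2 dx = 54.
Sum: -81/2 + 54 = 27/2.
So RHS = -∫_0^3 v(x) φ(x) dx = -27/2.
LHS = RHS, so the identity holds for this test φ.
Moreover u is smooth here and v(x) = u'(x) = 2*x pointwise, so the identity holds for every test function. Hence v is the weak derivative of u.


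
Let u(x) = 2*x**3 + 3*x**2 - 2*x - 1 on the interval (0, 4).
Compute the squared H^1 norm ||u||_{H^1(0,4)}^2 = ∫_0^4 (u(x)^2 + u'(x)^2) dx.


||u||_{H^1}^2 = 3022868/105

The H^1 norm (squared) on an interval (0, L) is
  ||u||_{H^1}^2 = ∫_0^L u(x)^2 dx + ∫_0^L u'(x)^2 dx.
Compute u'(x) = 6*x**2 + 6*x - 2.
Then u(x)^2 = 4*x**6 + 12*x**5 + x**4 - 16*x**3 - 2*x**2 + 4*x + 1 and u'(x)^2 = 36*x**4 + 72*x**3 + 12*x**2 - 24*x + 4.
Integrate each monomial from 0 to 4 using ∫_0^4 c·x^n dx = c·4^(n+1)/(n+1):
  ∫_0^4 u(x)^2 dx = ∫_0^4 (4*x^6 + 12*x^5 + x^4 - 16*x^3 - 2*x^2 + 4*x + 1) dx. Term by term:
    ∫_0^4 4*x^6 dx = 65536/7;  ∫_0^4 12*x^5 dx = 8192;  ∫_0^4 x^4 dx = 1024/5;
    ∫_0^4 -16*x^3 dx = -1024;  ∫_0^4 -2*x^2 dx = -128/3;  ∫_0^4 4*x dx = 32;
    ∫_0^4 1 dx = 4.
  Sum: 65536/7 + 8192 + 1024/5 − 1024 − 128/3 + 32 + 4 = 1756484/105.
  ∫_0^4 u'(x)^2 dx = ∫_0^4 (36*x^4 + 72*x^3 + 12*x^2 - 24*x + 4) dx. Term by term:
    ∫_0^4 36*x^4 dx = 36864/5;  ∫_0^4 72*x^3 dx = 4608;  ∫_0^4 12*x^2 dx = 256;
    ∫_0^4 -24*x dx = -192;  ∫_0^4 4 dx = 16.
  Sum: 36864/5 + 4608 + 256 − 192 + 16 = 60304/5.
Adding: ||u||_{H^1}^2 = 1756484/105 + 60304/5 = 3022868/105.


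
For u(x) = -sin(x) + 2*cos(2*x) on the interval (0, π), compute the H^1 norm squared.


||u||_{H^1(0,π)}^2 = 40/3 + 11*π

u'(x) = -4*sin(2*x) - cos(x).
Expand u² and (u')² and integrate term by term on (0, π), using: for integers n ≥ 1, ∫_0^π sin²(nx) dx = ∫_0^π cos²(nx) dx = π/2; for n ≠ n', ∫_0^π sin(nx)sin(n'x) dx = ∫_0^π cos(nx)cos(n'x) dx = 0; and by product-to-sum, ∫_0^π sin(nx)cos(n'x) dx = ½∫_0^π [sin((n+n')x) + sin((n−n')x)] dx, which is 0 when n+n' is even and 2n/(n²−n'²) when n+n' is odd (it need not vanish on (0, π)).
  u² squared terms: (-1)²·∫sin(x)² dx = 1·π/2 = π/2;  (2)²·∫cos(2x)² dx = 4·π/2 = 2*π.
  u² cross terms: 2·(-1)·(2)·∫sin(x)·cos(2x) dx = -4·(-2/3) = 8/3.
  So ∫_0^π u² dx = π/2 + 2*π + 8/3 = 8/3 + 5*π/2.
  (u')² squared terms: (-1)²·∫cos(x)² dx = 1·π/2 = π/2;  (-4)²·∫sin(2x)² dx = 16·π/2 = 8*π.
  (u')² cross terms: 2·(-1)·(-4)·∫cos(x)·sin(2x) dx = 8·(4/3) = 32/3.
  So ∫_0^π (u')² dx = π/2 + 8*π + 32/3 = 32/3 + 17*π/2.
||u||_{H^1}^2 = (8/3 + 5*π/2) + (32/3 + 17*π/2) = 40/3 + 11*π.
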